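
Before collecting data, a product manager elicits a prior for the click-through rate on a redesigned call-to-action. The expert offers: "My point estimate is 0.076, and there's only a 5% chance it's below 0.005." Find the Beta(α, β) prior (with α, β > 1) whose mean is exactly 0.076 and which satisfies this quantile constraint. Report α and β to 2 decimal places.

α ≈ 1.08, β ≈ 13.08

With mean 0.076 fixed, write α = 0.076s, β = 0.924s where s = α+β.
Need P(θ < 0.005) = 0.05 under Beta(0.076s, 0.924s). Normal approximation: (q−m)/√(m(1−m)/s) ≈ z_{0.05} = -1.64, so s ≈ 0.076·0.924·(-1.64)²/(0.005−0.076)² = 37.7.
At s = 37.7: P(θ<0.005) ≈ 0.001. Adjusting to match 0.05 gives s ≈ 14.15.
So α = 0.076·14.15 ≈ 1.08, β = 0.924·14.15 ≈ 13.08.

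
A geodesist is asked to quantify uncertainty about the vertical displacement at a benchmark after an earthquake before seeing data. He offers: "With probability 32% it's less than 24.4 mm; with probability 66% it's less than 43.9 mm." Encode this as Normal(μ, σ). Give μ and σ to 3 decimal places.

The p-quantile of Normal(μ,σ) is μ + z_p·σ, with z_{0.32} = -0.4677 and z_{0.66} = 0.4125.
Eliminate σ: μ = (z₂·x₁ − z₁·x₂)/(z₂ − z₁) = (0.4125·24.4 − (-0.4677)·43.9)/0.8802 = 34.762.
Then σ = (x₂ − x₁)/(z₂ − z₁) = (43.9 − 24.4)/0.8802 = 22.155.

μ = 34.762, σ = 22.155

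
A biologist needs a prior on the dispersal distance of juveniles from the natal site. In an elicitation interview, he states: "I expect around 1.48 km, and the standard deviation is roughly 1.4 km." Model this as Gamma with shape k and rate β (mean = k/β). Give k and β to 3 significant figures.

k ≈ 1.12, β ≈ 0.755

For Gamma(k, rate β): mean = k/β, variance = k/β², so CV = 1/√k.
CV = SD/mean = 1.4/1.48 = 0.9459, hence k = 1/CV² = 1.12.
Then β = k/mean = 1.12/1.48 = 0.755.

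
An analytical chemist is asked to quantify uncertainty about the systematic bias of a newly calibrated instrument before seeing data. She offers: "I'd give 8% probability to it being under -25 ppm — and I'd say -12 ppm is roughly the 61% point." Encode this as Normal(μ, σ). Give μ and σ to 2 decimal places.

The p-quantile of Normal(μ,σ) is μ + z_p·σ, with z_{0.08} = -1.405 and z_{0.61} = 0.2793.
Eliminate σ: μ = (z₂·x₁ − z₁·x₂)/(z₂ − z₁) = (0.2793·-25 − (-1.405)·-12)/1.684 = -14.16.
Then σ = (x₂ − x₁)/(z₂ − z₁) = (-12 − -25)/1.684 = 7.72.

μ = -14.16, σ = 7.72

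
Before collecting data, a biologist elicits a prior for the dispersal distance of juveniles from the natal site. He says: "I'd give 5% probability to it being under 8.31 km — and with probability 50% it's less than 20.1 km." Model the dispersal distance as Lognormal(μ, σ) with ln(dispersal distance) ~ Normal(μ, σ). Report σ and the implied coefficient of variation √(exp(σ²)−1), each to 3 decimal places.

If T ~ Lognormal(μ,σ) then ln T ~ Normal(μ,σ), so the p-quantile of ln T is μ + z_p·σ.
ln(8.31) = 2.117 and ln(20.1) = 3.001; z_{0.05} = -1.645, z_{0.5} = 0.
σ = (3.001 − 2.117)/(0 − (-1.645)) = 0.537.
μ = 2.117 − (-1.645)·0.537 = 3.001.
CV = √(exp(σ²)−1) = √(exp(0.2884)−1) = 0.578.

σ ≈ 0.537, CV ≈ 0.578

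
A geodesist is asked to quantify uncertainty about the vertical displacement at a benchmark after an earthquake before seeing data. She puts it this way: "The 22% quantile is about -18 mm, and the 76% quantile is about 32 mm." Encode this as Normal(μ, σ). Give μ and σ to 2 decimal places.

The p-quantile of Normal(μ,σ) is μ + z_p·σ, with z_{0.22} = -0.7722 and z_{0.76} = 0.7063.
Eliminate σ: μ = (z₂·x₁ − z₁·x₂)/(z₂ − z₁) = (0.7063·-18 − (-0.7722)·32)/1.478 = 8.11.
Then σ = (x₂ − x₁)/(z₂ − z₁) = (32 − -18)/1.478 = 33.82.

μ = 8.11, σ = 33.82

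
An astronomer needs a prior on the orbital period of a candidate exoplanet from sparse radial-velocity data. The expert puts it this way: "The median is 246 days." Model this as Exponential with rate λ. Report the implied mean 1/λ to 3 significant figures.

Exponential median = ln 2 / λ, so λ = ln 2 / 246.0 = 0.00282.
Mean = 1/λ = 355 days.

mean ≈ 355 days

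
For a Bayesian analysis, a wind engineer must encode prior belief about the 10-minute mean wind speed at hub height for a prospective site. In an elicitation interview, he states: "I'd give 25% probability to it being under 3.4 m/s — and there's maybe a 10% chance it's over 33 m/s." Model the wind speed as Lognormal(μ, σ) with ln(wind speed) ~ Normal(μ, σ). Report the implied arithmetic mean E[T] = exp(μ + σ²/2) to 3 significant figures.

If T ~ Lognormal(μ,σ) then ln T ~ Normal(μ,σ), so the p-quantile of ln T is μ + z_p·σ.
ln(3.4) = 1.224 and ln(33) = 3.497; z_{0.25} = -0.6745, z_{0.9} = 1.282.
σ = (3.497 − 1.224)/(1.282 − (-0.6745)) = 1.162.
μ = 1.224 − (-0.6745)·1.162 = 2.007.
E[T] = exp(μ + σ²/2) = exp(2.007 + 0.6750) = 14.6 m/s.

E[T] ≈ 14.6 m/s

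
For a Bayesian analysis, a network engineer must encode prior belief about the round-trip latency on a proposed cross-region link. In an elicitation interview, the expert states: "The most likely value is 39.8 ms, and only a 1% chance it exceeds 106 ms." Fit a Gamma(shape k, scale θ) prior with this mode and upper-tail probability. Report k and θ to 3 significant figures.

k ≈ 5.82, θ ≈ 8.25

Gamma(k,θ) with k>1 has mode (k−1)θ, so θ = 39.8/(k−1).
Need P(X < 106) = 0.99 with θ tied to k this way. Start at k = 2, θ = 39.8: P(X<106) ≈ 0.745.
Too low — raise k to concentrate. Iterating converges to k ≈ 5.82.
Then θ = 39.8/(5.82−1) ≈ 8.25.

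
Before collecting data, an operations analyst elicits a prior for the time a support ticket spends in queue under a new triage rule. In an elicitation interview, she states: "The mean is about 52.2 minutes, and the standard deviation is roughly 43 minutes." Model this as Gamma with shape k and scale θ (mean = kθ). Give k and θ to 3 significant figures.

For Gamma(k, scale θ): mean = kθ, variance = kθ², so CV = 1/√k.
CV = SD/mean = 43/52.2 = 0.8238, hence k = 1/CV² = 1.47.
Then θ = mean/k = 52.2/1.47 = 35.4.

k ≈ 1.47, θ ≈ 35.4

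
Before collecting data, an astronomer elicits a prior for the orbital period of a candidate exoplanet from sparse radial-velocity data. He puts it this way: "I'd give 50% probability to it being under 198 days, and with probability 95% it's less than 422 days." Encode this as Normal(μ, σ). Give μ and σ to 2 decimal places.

μ = 198.00, σ = 136.18

For Normal(μ,σ), the p-quantile is μ + z_p·σ. Here z_{0.5} = 0, z_{0.95} = 1.645.
So 198 = μ + 0σ and 422 = μ + 1.645σ.
Subtracting: σ = (422 − 198)/(1.645 − (0)) = 136.18.
Then μ = 198 − (0)·136.18 = 198.00.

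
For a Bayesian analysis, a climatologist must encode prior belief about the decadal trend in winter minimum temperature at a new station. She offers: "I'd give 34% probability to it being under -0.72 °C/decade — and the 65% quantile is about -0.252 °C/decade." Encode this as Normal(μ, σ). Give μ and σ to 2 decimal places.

μ = -0.48, σ = 0.59

For Normal(μ,σ), the p-quantile is μ + z_p·σ. Here z_{0.34} = -0.4125, z_{0.65} = 0.3853.
So -0.72 = μ − 0.4125σ and -0.252 = μ + 0.3853σ.
Subtracting: σ = (-0.252 − -0.72)/(0.3853 − (-0.4125)) = 0.59.
Then μ = -0.72 − (-0.4125)·0.59 = -0.48.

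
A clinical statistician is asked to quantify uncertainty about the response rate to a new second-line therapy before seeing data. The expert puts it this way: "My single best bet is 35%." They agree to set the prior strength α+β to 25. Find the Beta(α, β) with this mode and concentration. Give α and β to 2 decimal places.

α = 9.05, β = 15.95

For α,β > 1 the Beta mode is (α−1)/(α+β−2). With α+β = 25, the mode is (α−1)/23.
Set (α−1)/23 = 0.35 → α = 1 + 0.35·23 = 9.05.
β = 25 − α = 15.95.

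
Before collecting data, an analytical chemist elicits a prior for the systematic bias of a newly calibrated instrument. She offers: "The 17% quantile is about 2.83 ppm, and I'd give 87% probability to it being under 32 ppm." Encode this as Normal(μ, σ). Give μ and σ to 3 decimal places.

For Normal(μ,σ), the p-quantile is μ + z_p·σ. Here z_{0.17} = -0.9542, z_{0.87} = 1.126.
So 2.83 = μ − 0.9542σ and 32 = μ + 1.126σ.
Subtracting: σ = (32 − 2.83)/(1.126 − (-0.9542)) = 14.020.
Then μ = 2.83 − (-0.9542)·14.020 = 16.208.

μ = 16.208, σ = 14.020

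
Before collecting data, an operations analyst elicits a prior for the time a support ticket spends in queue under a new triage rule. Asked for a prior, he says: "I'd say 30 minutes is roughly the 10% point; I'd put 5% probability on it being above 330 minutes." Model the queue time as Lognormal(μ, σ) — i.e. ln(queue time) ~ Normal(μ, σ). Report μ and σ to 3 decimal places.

If T ~ Lognormal(μ,σ) then ln T ~ Normal(μ,σ), so the p-quantile of ln T is μ + z_p·σ.
ln(30) = 3.401 and ln(330) = 5.799; z_{0.1} = -1.282, z_{0.95} = 1.645.
σ = (5.799 − 3.401)/(1.645 − (-1.282)) = 0.819.
μ = 3.401 − (-1.282)·0.819 = 4.451.

μ ≈ 4.451, σ ≈ 0.819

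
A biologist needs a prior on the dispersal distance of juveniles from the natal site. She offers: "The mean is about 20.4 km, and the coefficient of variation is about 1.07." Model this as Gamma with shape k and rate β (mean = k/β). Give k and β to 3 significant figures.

k ≈ 0.873, β ≈ 0.0428

For Gamma(k, rate β): mean = k/β, variance = k/β², so CV = 1/√k.
CV = 1.07, hence k = 1/CV² = 0.873.
Then β = k/mean = 0.873/20.4 = 0.0428.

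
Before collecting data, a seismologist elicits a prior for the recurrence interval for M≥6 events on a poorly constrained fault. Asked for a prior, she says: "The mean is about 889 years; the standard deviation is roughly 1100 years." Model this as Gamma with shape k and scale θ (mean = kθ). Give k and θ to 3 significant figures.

k ≈ 0.653, θ ≈ 1360

For Gamma(k, scale θ): mean = kθ, variance = kθ², so CV = 1/√k.
CV = SD/mean = 1100/889 = 1.237, hence k = 1/CV² = 0.653.
Then θ = mean/k = 889/0.653 = 1360.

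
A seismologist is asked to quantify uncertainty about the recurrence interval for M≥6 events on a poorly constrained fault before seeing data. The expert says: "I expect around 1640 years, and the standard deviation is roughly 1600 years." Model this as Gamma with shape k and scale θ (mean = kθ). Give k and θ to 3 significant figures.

For Gamma(k, scale θ): mean = kθ, variance = kθ², so CV = 1/√k.
CV = SD/mean = 1600/1640 = 0.9756, hence k = 1/CV² = 1.05.
Then θ = mean/k = 1640/1.05 = 1560.

k ≈ 1.05, θ ≈ 1560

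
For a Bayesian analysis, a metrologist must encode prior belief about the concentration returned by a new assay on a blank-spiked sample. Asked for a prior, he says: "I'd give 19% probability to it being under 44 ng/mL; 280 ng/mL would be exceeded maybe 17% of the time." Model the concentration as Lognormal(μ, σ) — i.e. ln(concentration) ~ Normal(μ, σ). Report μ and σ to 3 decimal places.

If T ~ Lognormal(μ,σ) then ln T ~ Normal(μ,σ), so the p-quantile of ln T is μ + z_p·σ.
ln(44) = 3.784 and ln(280) = 5.635; z_{0.19} = -0.8779, z_{0.83} = 0.9542.
σ = (5.635 − 3.784)/(0.9542 − (-0.8779)) = 1.010.
μ = 3.784 − (-0.8779)·1.010 = 4.671.

μ ≈ 4.671, σ ≈ 1.010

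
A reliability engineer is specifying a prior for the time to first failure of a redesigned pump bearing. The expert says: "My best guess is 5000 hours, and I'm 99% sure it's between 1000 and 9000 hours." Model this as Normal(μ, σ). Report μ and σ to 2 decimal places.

μ = 5000.00, σ = 1552.90

A symmetric 99% interval runs μ ± z·σ with z = 2.576.
Half-width = 4000, so σ = 4000/2.576 = 1552.90.
μ is the stated best guess, 5000.00.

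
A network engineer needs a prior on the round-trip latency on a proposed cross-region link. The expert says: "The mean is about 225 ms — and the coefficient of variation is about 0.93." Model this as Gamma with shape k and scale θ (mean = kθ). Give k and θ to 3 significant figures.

k ≈ 1.16, θ ≈ 195

For Gamma(k, scale θ): mean = kθ, variance = kθ², so CV = 1/√k.
CV = 0.93, hence k = 1/CV² = 1.16.
Then θ = mean/k = 225/1.16 = 195.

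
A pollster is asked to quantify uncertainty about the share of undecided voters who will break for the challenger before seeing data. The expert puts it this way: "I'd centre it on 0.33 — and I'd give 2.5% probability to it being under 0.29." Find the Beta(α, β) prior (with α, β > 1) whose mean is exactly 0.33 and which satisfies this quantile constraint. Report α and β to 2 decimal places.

α ≈ 169.31, β ≈ 343.74

With mean 0.33 fixed, write α = 0.33s, β = 0.67s where s = α+β.
Need P(θ < 0.29) = 0.025 under Beta(0.33s, 0.67s). Normal approximation: (q−m)/√(m(1−m)/s) ≈ z_{0.025} = -1.96, so s ≈ 0.33·0.67·(-1.96)²/(0.29−0.33)² = 530.8.
At s = 530.8: P(θ<0.29) ≈ 0.023. Adjusting to match 0.025 gives s ≈ 513.05.
So α = 0.33·513.05 ≈ 169.31, β = 0.67·513.05 ≈ 343.74.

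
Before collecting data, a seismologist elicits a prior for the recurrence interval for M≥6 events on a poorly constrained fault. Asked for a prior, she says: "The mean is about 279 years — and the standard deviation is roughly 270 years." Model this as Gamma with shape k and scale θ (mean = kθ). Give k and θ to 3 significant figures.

k ≈ 1.07, θ ≈ 261

For Gamma(k, scale θ): mean = kθ, variance = kθ², so CV = 1/√k.
CV = SD/mean = 270/279 = 0.9677, hence k = 1/CV² = 1.07.
Then θ = mean/k = 279/1.07 = 261.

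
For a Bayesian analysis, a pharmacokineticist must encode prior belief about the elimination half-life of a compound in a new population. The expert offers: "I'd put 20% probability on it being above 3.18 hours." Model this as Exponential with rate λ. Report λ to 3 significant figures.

P(T > 3.18) = e^(−λ·3.18) = 0.2, so λ = −ln(0.2)/3.18 = 0.506.

λ ≈ 0.506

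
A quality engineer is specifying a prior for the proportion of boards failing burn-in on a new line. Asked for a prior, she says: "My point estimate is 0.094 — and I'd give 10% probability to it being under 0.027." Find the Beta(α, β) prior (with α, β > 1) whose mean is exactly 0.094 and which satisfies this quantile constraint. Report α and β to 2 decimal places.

With mean 0.094 fixed, write α = 0.094s, β = 0.906s where s = α+β.
Need P(θ < 0.027) = 0.1 under Beta(0.094s, 0.906s). Normal approximation: (q−m)/√(m(1−m)/s) ≈ z_{0.1} = -1.28, so s ≈ 0.094·0.906·(-1.28)²/(0.027−0.094)² = 31.2.
At s = 31.2: P(θ<0.027) ≈ 0.053. Adjusting to match 0.1 gives s ≈ 21.68.
So α = 0.094·21.68 ≈ 2.04, β = 0.906·21.68 ≈ 19.65.

α ≈ 2.04, β ≈ 19.65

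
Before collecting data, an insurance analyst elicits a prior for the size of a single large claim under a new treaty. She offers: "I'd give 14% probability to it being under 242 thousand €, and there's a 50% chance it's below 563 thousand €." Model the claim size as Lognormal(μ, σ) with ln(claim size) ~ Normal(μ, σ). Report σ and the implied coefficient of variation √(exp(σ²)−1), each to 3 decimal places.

σ ≈ 0.782, CV ≈ 0.918

If T ~ Lognormal(μ,σ) then ln T ~ Normal(μ,σ), so the p-quantile of ln T is μ + z_p·σ.
ln(242) = 5.489 and ln(563) = 6.333; z_{0.14} = -1.08, z_{0.5} = 0.
σ = (6.333 − 5.489)/(0 − (-1.08)) = 0.782.
μ = 5.489 − (-1.08)·0.782 = 6.333.
CV = √(exp(σ²)−1) = √(exp(0.6108)−1) = 0.918.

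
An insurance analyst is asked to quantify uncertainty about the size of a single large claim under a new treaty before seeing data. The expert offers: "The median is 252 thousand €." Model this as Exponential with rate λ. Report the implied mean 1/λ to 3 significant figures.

mean ≈ 364 thousand €

Exponential median = ln 2 / λ, so λ = ln 2 / 252.0 = 0.00275.
Mean = 1/λ = 364 thousand €.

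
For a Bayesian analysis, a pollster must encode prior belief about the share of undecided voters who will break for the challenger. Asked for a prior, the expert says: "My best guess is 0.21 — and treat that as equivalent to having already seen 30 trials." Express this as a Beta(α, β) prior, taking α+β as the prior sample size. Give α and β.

α = 6.3, β = 23.7

Under the effective-sample-size interpretation, Beta(α, β) has prior mean α/(α+β) and prior sample size α+β.
So α+β = 30 and α/(α+β) = 0.21, giving α = 0.21·30 = 6.3 and β = 30 − 6.3 = 23.7.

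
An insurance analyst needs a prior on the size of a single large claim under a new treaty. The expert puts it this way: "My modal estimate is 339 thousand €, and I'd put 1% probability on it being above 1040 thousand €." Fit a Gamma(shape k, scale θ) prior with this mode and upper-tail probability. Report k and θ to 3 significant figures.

k ≈ 4.56, θ ≈ 95.1

Gamma(k,θ) with k>1 has mode (k−1)θ, so θ = 339/(k−1).
Need P(X < 1040) = 0.99 with θ tied to k this way. Start at k = 2, θ = 339: P(X<1040) ≈ 0.811.
Too low — raise k to concentrate. Iterating converges to k ≈ 4.56.
Then θ = 339/(4.56−1) ≈ 95.1.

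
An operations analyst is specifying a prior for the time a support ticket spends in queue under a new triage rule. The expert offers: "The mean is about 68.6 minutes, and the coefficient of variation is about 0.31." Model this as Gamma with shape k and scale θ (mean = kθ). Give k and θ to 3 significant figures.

k ≈ 10.4, θ ≈ 6.59

For Gamma(k, scale θ): mean = kθ, variance = kθ², so CV = 1/√k.
CV = 0.31, hence k = 1/CV² = 10.4.
Then θ = mean/k = 68.6/10.4 = 6.59.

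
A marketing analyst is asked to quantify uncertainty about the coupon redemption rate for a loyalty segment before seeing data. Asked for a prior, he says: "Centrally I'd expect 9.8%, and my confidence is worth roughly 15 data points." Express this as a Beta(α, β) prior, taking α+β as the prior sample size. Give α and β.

α = 1.47, β = 13.53

Under the effective-sample-size interpretation, Beta(α, β) has prior mean α/(α+β) and prior sample size α+β.
So α+β = 15 and α/(α+β) = 0.098, giving α = 0.098·15 = 1.47 and β = 15 − 1.47 = 13.53.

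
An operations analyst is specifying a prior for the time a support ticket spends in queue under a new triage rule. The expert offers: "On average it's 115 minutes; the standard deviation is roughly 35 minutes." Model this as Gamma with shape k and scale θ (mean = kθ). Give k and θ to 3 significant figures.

For Gamma(k, scale θ): mean = kθ, variance = kθ², so CV = 1/√k.
CV = SD/mean = 35/115 = 0.3043, hence k = 1/CV² = 10.8.
Then θ = mean/k = 115/10.8 = 10.7.

k ≈ 10.8, θ ≈ 10.7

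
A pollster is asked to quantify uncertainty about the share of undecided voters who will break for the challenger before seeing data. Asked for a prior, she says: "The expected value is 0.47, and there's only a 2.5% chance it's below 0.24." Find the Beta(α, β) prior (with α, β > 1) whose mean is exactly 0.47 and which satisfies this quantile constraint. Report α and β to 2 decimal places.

α ≈ 7.53, β ≈ 8.49

With mean 0.47 fixed, write α = 0.47s, β = 0.53s where s = α+β.
Need P(θ < 0.24) = 0.025 under Beta(0.47s, 0.53s). Normal approximation: (q−m)/√(m(1−m)/s) ≈ z_{0.025} = -1.96, so s ≈ 0.47·0.53·(-1.96)²/(0.24−0.47)² = 18.1.
At s = 18.1: P(θ<0.24) ≈ 0.018. Adjusting to match 0.025 gives s ≈ 16.02.
So α = 0.47·16.02 ≈ 7.53, β = 0.53·16.02 ≈ 8.49.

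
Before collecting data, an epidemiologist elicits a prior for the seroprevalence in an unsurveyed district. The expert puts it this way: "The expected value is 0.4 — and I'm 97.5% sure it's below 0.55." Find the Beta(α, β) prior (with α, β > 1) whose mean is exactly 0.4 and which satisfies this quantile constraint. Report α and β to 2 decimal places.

α ≈ 16.83, β ≈ 25.24

With mean 0.4 fixed, write α = 0.4s, β = 0.6s where s = α+β.
Need P(θ < 0.55) = 0.975 under Beta(0.4s, 0.6s). Normal approximation: (q−m)/√(m(1−m)/s) ≈ z_{0.975} = 1.96, so s ≈ 0.4·0.6·(1.96)²/(0.55−0.4)² = 41.0.
At s = 41.0: P(θ<0.55) ≈ 0.973. Adjusting to match 0.975 gives s ≈ 42.07.
So α = 0.4·42.07 ≈ 16.83, β = 0.6·42.07 ≈ 25.24.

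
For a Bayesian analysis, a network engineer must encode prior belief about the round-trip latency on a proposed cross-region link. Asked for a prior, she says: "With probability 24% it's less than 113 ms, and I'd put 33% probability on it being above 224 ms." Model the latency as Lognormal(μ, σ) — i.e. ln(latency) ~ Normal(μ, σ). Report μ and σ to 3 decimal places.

If T ~ Lognormal(μ,σ) then ln T ~ Normal(μ,σ), so the p-quantile of ln T is μ + z_p·σ.
ln(113) = 4.727 and ln(224) = 5.412; z_{0.24} = -0.7063, z_{0.67} = 0.4399.
σ = (5.412 − 4.727)/(0.4399 − (-0.7063)) = 0.597.
μ = 4.727 − (-0.7063)·0.597 = 5.149.

μ ≈ 5.149, σ ≈ 0.597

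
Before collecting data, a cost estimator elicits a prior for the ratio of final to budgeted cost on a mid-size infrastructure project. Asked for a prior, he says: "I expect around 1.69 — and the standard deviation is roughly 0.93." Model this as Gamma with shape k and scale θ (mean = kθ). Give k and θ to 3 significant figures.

For Gamma(k, scale θ): mean = kθ, variance = kθ², so CV = 1/√k.
CV = SD/mean = 0.93/1.69 = 0.5503, hence k = 1/CV² = 3.3.
Then θ = mean/k = 1.69/3.3 = 0.512.

k ≈ 3.3, θ ≈ 0.512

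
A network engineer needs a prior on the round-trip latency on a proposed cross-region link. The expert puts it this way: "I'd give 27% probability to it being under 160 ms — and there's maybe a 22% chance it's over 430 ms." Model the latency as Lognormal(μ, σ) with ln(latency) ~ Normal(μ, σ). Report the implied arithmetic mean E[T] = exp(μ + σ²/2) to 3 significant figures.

E[T] ≈ 320 ms

If T ~ Lognormal(μ,σ) then ln T ~ Normal(μ,σ), so the p-quantile of ln T is μ + z_p·σ.
ln(160) = 5.075 and ln(430) = 6.064; z_{0.27} = -0.6128, z_{0.78} = 0.7722.
σ = (6.064 − 5.075)/(0.7722 − (-0.6128)) = 0.714.
μ = 5.075 − (-0.6128)·0.714 = 5.513.
E[T] = exp(μ + σ²/2) = exp(5.513 + 0.2548) = 320 ms.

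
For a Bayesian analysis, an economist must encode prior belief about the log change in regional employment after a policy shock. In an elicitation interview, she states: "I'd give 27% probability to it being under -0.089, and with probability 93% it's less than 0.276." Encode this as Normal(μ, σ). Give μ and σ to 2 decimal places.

For Normal(μ,σ), the p-quantile is μ + z_p·σ. Here z_{0.27} = -0.6128, z_{0.93} = 1.476.
So -0.089 = μ − 0.6128σ and 0.276 = μ + 1.476σ.
Subtracting: σ = (0.276 − -0.089)/(1.476 − (-0.6128)) = 0.17.
Then μ = -0.089 − (-0.6128)·0.17 = 0.02.

μ = 0.02, σ = 0.17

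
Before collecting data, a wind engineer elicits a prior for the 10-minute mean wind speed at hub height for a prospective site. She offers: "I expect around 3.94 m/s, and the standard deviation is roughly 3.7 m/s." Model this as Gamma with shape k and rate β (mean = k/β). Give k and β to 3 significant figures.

k ≈ 1.13, β ≈ 0.288

For Gamma(k, rate β): mean = k/β, variance = k/β², so CV = 1/√k.
CV = SD/mean = 3.7/3.94 = 0.9391, hence k = 1/CV² = 1.13.
Then β = k/mean = 1.13/3.94 = 0.288.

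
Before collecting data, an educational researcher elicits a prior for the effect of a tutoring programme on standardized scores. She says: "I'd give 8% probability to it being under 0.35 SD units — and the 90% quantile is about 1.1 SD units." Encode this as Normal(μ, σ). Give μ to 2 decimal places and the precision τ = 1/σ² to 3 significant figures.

For Normal(μ,σ), the p-quantile is μ + z_p·σ. Here z_{0.08} = -1.405, z_{0.9} = 1.282.
So 0.35 = μ − 1.405σ and 1.1 = μ + 1.282σ.
Subtracting: σ = (1.1 − 0.35)/(1.282 − (-1.405)) = 0.28.
Then μ = 0.35 − (-1.405)·0.28 = 0.74.
Precision τ = 1/σ² = 1/0.2792² = 12.8.

μ = 0.74, τ = 12.8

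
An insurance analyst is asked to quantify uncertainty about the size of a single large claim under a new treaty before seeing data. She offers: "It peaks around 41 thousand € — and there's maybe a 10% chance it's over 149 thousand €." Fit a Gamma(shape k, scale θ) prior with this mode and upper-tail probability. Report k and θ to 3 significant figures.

k ≈ 2.12, θ ≈ 36.7

Gamma(k,θ) with k>1 has mode (k−1)θ, so θ = 41/(k−1).
Need P(X < 149) = 0.9 with θ tied to k this way. Start at k = 2, θ = 41: P(X<149) ≈ 0.878.
Too low — raise k to concentrate. Iterating converges to k ≈ 2.12.
Then θ = 41/(2.12−1) ≈ 36.7.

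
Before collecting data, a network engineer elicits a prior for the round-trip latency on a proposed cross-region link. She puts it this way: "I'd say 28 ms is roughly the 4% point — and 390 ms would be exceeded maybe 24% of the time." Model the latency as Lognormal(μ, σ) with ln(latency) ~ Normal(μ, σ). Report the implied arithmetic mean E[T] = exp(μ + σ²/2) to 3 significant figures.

If T ~ Lognormal(μ,σ) then ln T ~ Normal(μ,σ), so the p-quantile of ln T is μ + z_p·σ.
ln(28) = 3.332 and ln(390) = 5.966; z_{0.04} = -1.751, z_{0.76} = 0.7063.
σ = (5.966 − 3.332)/(0.7063 − (-1.751)) = 1.072.
μ = 3.332 − (-1.751)·1.072 = 5.209.
E[T] = exp(μ + σ²/2) = exp(5.209 + 0.5746) = 325 ms.

E[T] ≈ 325 ms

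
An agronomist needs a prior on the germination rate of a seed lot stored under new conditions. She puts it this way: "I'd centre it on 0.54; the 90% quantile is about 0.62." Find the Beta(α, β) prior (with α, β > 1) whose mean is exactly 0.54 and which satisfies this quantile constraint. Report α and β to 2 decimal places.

With mean 0.54 fixed, write α = 0.54s, β = 0.46s where s = α+β.
Need P(θ < 0.62) = 0.9 under Beta(0.54s, 0.46s). Normal approximation: (q−m)/√(m(1−m)/s) ≈ z_{0.9} = 1.28, so s ≈ 0.54·0.46·(1.28)²/(0.62−0.54)² = 63.7.
At s = 63.7: P(θ<0.62) ≈ 0.901. Adjusting to match 0.9 gives s ≈ 62.97.
So α = 0.54·62.97 ≈ 34.00, β = 0.46·62.97 ≈ 28.97.

α ≈ 34.00, β ≈ 28.97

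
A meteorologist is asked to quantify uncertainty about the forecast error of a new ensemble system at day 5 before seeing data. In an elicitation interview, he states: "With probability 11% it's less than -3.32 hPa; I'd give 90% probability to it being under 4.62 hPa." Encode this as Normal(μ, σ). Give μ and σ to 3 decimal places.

For Normal(μ,σ), the p-quantile is μ + z_p·σ. Here z_{0.11} = -1.227, z_{0.9} = 1.282.
So -3.32 = μ − 1.227σ and 4.62 = μ + 1.282σ.
Subtracting: σ = (4.62 − -3.32)/(1.282 − (-1.227)) = 3.166.
Then μ = -3.32 − (-1.227)·3.166 = 0.563.

μ = 0.563, σ = 3.166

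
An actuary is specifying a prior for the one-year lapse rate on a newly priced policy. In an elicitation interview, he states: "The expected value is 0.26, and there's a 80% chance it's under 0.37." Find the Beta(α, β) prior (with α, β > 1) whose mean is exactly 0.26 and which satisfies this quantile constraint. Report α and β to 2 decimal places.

α ≈ 2.65, β ≈ 7.53

With mean 0.26 fixed, write α = 0.26s, β = 0.74s where s = α+β.
Need P(θ < 0.37) = 0.8 under Beta(0.26s, 0.74s). Normal approximation: (q−m)/√(m(1−m)/s) ≈ z_{0.8} = 0.842, so s ≈ 0.26·0.74·(0.842)²/(0.37−0.26)² = 11.3.
At s = 11.3: P(θ<0.37) ≈ 0.809. Adjusting to match 0.8 gives s ≈ 10.18.
So α = 0.26·10.18 ≈ 2.65, β = 0.74·10.18 ≈ 7.53.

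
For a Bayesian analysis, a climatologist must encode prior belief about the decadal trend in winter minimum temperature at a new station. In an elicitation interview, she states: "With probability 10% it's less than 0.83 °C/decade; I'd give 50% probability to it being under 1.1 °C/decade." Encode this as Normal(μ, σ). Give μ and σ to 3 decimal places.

The p-quantile of Normal(μ,σ) is μ + z_p·σ, with z_{0.1} = -1.282 and z_{0.5} = 0.
Eliminate σ: μ = (z₂·x₁ − z₁·x₂)/(z₂ − z₁) = (0·0.83 − (-1.282)·1.1)/1.282 = 1.100.
Then σ = (x₂ − x₁)/(z₂ − z₁) = (1.1 − 0.83)/1.282 = 0.211.

μ = 1.100, σ = 0.211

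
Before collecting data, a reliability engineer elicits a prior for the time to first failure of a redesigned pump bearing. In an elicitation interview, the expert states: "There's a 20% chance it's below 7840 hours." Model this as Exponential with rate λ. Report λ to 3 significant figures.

λ ≈ 2.85e-05

P(T < 7840.0) = 1 − e^(−λ·7840.0) = 0.2, so λ = −ln(1−0.2)/7840.0 = −ln(0.8)/7840.0 = 2.85e-05.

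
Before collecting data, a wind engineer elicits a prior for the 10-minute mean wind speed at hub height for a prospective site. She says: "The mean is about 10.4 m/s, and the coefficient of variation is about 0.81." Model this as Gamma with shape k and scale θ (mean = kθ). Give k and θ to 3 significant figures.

k ≈ 1.52, θ ≈ 6.82

For Gamma(k, scale θ): mean = kθ, variance = kθ², so CV = 1/√k.
CV = 0.81, hence k = 1/CV² = 1.52.
Then θ = mean/k = 10.4/1.52 = 6.82.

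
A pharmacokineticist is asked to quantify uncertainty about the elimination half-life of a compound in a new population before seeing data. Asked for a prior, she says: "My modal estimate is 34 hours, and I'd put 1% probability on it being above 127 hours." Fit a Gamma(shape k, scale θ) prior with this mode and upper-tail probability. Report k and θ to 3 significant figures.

Gamma(k,θ) with k>1 has mode (k−1)θ, so θ = 34/(k−1).
Need P(X < 127) = 0.99 with θ tied to k this way. Start at k = 2, θ = 34: P(X<127) ≈ 0.887.
Too low — raise k to concentrate. Iterating converges to k ≈ 3.45.
Then θ = 34/(3.45−1) ≈ 13.9.

k ≈ 3.45, θ ≈ 13.9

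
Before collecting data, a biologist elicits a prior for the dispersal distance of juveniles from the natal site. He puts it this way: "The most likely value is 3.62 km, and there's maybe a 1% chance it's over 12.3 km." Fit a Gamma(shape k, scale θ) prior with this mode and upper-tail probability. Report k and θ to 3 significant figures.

Gamma(k,θ) with k>1 has mode (k−1)θ, so θ = 3.62/(k−1).
Need P(X < 12.3) = 0.99 with θ tied to k this way. Start at k = 2, θ = 3.62: P(X<12.3) ≈ 0.853.
Too low — raise k to concentrate. Iterating converges to k ≈ 3.92.
Then θ = 3.62/(3.92−1) ≈ 1.24.

k ≈ 3.92, θ ≈ 1.24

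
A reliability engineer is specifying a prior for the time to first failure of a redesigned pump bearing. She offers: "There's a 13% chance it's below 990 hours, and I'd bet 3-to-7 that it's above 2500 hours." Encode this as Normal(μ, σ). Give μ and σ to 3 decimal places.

μ = 2020.324, σ = 914.713

The p-quantile of Normal(μ,σ) is μ + z_p·σ, with z_{0.13} = -1.126 and z_{0.7} = 0.5244.
Eliminate σ: μ = (z₂·x₁ − z₁·x₂)/(z₂ − z₁) = (0.5244·990 − (-1.126)·2500)/1.651 = 2020.324.
Then σ = (x₂ − x₁)/(z₂ − z₁) = (2500 − 990)/1.651 = 914.713.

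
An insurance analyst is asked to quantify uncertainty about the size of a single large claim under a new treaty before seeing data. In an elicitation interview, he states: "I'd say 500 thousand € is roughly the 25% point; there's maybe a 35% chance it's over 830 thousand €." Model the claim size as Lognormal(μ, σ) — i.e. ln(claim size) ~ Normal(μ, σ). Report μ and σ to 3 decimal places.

μ ≈ 6.537, σ ≈ 0.478

If T ~ Lognormal(μ,σ) then ln T ~ Normal(μ,σ), so the p-quantile of ln T is μ + z_p·σ.
ln(500) = 6.215 and ln(830) = 6.721; z_{0.25} = -0.6745, z_{0.65} = 0.3853.
σ = (6.721 − 6.215)/(0.3853 − (-0.6745)) = 0.478.
μ = 6.215 − (-0.6745)·0.478 = 6.537.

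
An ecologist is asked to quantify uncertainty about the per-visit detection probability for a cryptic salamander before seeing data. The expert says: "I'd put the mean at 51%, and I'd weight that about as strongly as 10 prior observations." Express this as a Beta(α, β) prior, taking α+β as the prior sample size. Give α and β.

α = 5.1, β = 4.9

Under the effective-sample-size interpretation, Beta(α, β) has prior mean α/(α+β) and prior sample size α+β.
So α+β = 10 and α/(α+β) = 0.51, giving α = 0.51·10 = 5.1 and β = 10 − 5.1 = 4.9.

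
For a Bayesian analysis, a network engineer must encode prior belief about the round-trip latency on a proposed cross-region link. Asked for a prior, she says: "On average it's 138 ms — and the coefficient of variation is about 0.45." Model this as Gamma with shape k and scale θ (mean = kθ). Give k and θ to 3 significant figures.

k ≈ 4.94, θ ≈ 27.9

For Gamma(k, scale θ): mean = kθ, variance = kθ², so CV = 1/√k.
CV = 0.45, hence k = 1/CV² = 4.94.
Then θ = mean/k = 138/4.94 = 27.9.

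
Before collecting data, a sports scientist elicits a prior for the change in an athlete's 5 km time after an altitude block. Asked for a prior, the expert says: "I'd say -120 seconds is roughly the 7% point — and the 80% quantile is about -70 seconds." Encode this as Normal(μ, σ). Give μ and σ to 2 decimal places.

μ = -88.16, σ = 21.58

For Normal(μ,σ), the p-quantile is μ + z_p·σ. Here z_{0.07} = -1.476, z_{0.8} = 0.8416.
So -120 = μ − 1.476σ and -70 = μ + 0.8416σ.
Subtracting: σ = (-70 − -120)/(0.8416 − (-1.476)) = 21.58.
Then μ = -120 − (-1.476)·21.58 = -88.16.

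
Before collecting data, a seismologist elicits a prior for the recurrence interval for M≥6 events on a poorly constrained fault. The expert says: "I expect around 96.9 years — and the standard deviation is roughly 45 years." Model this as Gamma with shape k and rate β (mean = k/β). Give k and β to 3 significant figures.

For Gamma(k, rate β): mean = k/β, variance = k/β², so CV = 1/√k.
CV = SD/mean = 45/96.9 = 0.4644, hence k = 1/CV² = 4.64.
Then β = k/mean = 4.64/96.9 = 0.0479.

k ≈ 4.64, β ≈ 0.0479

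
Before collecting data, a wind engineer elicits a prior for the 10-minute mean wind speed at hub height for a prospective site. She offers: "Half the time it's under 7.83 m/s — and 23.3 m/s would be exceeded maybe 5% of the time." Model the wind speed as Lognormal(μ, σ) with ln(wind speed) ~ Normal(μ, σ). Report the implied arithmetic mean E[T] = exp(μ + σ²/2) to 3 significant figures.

If T ~ Lognormal(μ,σ) then ln T ~ Normal(μ,σ), so the p-quantile of ln T is μ + z_p·σ.
ln(7.83) = 2.058 and ln(23.3) = 3.148; z_{0.5} = 0, z_{0.95} = 1.645.
σ = (3.148 − 2.058)/(1.645 − (0)) = 0.663.
μ = 2.058 − (0)·0.663 = 2.058.
E[T] = exp(μ + σ²/2) = exp(2.058 + 0.2198) = 9.75 m/s.

E[T] ≈ 9.75 m/s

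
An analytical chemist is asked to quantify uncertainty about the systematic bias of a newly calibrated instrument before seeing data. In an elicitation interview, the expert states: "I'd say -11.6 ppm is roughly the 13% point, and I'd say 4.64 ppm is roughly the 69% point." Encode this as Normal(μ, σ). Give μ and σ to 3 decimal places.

μ = -0.324, σ = 10.011

The p-quantile of Normal(μ,σ) is μ + z_p·σ, with z_{0.13} = -1.126 and z_{0.69} = 0.4959.
Eliminate σ: μ = (z₂·x₁ − z₁·x₂)/(z₂ − z₁) = (0.4959·-11.6 − (-1.126)·4.64)/1.622 = -0.324.
Then σ = (x₂ − x₁)/(z₂ − z₁) = (4.64 − -11.6)/1.622 = 10.011.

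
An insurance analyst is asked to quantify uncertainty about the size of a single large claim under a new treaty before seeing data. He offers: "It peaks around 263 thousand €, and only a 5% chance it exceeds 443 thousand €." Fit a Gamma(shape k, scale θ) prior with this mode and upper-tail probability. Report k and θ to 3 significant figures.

k ≈ 11.3, θ ≈ 25.6

Gamma(k,θ) with k>1 has mode (k−1)θ, so θ = 263/(k−1).
Need P(X < 443) = 0.95 with θ tied to k this way. Start at k = 2, θ = 263: P(X<443) ≈ 0.502.
Too low — raise k to concentrate. Iterating converges to k ≈ 11.3.
Then θ = 263/(11.3−1) ≈ 25.6.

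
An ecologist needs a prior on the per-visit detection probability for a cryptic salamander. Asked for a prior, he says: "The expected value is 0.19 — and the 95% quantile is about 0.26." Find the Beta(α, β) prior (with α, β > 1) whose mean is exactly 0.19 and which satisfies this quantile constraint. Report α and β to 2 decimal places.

With mean 0.19 fixed, write α = 0.19s, β = 0.81s where s = α+β.
Need P(θ < 0.26) = 0.95 under Beta(0.19s, 0.81s). Normal approximation: (q−m)/√(m(1−m)/s) ≈ z_{0.95} = 1.64, so s ≈ 0.19·0.81·(1.64)²/(0.26−0.19)² = 85.0.
At s = 85.0: P(θ<0.26) ≈ 0.942. Adjusting to match 0.95 gives s ≈ 93.51.
So α = 0.19·93.51 ≈ 17.77, β = 0.81·93.51 ≈ 75.74.

α ≈ 17.77, β ≈ 75.74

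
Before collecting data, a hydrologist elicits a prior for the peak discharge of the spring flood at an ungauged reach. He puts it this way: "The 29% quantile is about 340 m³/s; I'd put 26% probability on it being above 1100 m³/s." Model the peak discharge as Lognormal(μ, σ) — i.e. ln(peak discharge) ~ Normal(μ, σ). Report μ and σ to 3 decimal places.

If T ~ Lognormal(μ,σ) then ln T ~ Normal(μ,σ), so the p-quantile of ln T is μ + z_p·σ.
ln(340) = 5.829 and ln(1100) = 7.003; z_{0.29} = -0.5534, z_{0.74} = 0.6433.
σ = (7.003 − 5.829)/(0.6433 − (-0.5534)) = 0.981.
μ = 5.829 − (-0.5534)·0.981 = 6.372.

μ ≈ 6.372, σ ≈ 0.981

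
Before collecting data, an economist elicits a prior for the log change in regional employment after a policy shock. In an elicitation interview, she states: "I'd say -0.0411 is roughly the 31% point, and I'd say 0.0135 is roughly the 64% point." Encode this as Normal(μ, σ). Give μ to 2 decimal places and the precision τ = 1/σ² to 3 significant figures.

The p-quantile of Normal(μ,σ) is μ + z_p·σ, with z_{0.31} = -0.4959 and z_{0.64} = 0.3585.
Eliminate σ: μ = (z₂·x₁ − z₁·x₂)/(z₂ − z₁) = (0.3585·-0.0411 − (-0.4959)·0.0135)/0.8543 = -0.01.
Then σ = (x₂ − x₁)/(z₂ − z₁) = (0.0135 − -0.0411)/0.8543 = 0.06.
Precision τ = 1/σ² = 1/0.06391² = 245.

μ = -0.01, τ = 245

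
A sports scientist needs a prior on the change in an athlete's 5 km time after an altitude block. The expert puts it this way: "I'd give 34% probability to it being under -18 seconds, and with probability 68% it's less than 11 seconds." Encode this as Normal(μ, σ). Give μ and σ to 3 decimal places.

For Normal(μ,σ), the p-quantile is μ + z_p·σ. Here z_{0.34} = -0.4125, z_{0.68} = 0.4677.
So -18 = μ − 0.4125σ and 11 = μ + 0.4677σ.
Subtracting: σ = (11 − -18)/(0.4677 − (-0.4125)) = 32.948.
Then μ = -18 − (-0.4125)·32.948 = -4.410.

μ = -4.410, σ = 32.948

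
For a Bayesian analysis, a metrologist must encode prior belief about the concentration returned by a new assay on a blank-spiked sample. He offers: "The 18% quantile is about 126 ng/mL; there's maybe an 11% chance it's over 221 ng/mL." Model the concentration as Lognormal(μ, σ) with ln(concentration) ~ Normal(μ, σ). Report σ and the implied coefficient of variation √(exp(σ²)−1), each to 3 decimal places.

σ ≈ 0.262, CV ≈ 0.267

If T ~ Lognormal(μ,σ) then ln T ~ Normal(μ,σ), so the p-quantile of ln T is μ + z_p·σ.
ln(126) = 4.836 and ln(221) = 5.398; z_{0.18} = -0.9154, z_{0.89} = 1.227.
σ = (5.398 − 4.836)/(1.227 − (-0.9154)) = 0.262.
μ = 4.836 − (-0.9154)·0.262 = 5.076.
CV = √(exp(σ²)−1) = √(exp(0.0688)−1) = 0.267.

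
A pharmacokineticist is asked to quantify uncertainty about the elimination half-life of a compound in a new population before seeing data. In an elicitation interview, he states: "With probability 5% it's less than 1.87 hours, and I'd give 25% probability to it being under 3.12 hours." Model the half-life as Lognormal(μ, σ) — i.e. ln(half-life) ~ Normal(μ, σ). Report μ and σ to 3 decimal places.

If T ~ Lognormal(μ,σ) then ln T ~ Normal(μ,σ), so the p-quantile of ln T is μ + z_p·σ.
ln(1.87) = 0.6259 and ln(3.12) = 1.138; z_{0.05} = -1.645, z_{0.25} = -0.6745.
σ = (1.138 − 0.6259)/(-0.6745 − (-1.645)) = 0.528.
μ = 0.6259 − (-1.645)·0.528 = 1.494.

μ ≈ 1.494, σ ≈ 0.528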